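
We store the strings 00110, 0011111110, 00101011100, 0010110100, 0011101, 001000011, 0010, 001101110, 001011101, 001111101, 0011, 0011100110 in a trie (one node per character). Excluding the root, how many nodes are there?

Insert word by word; a character creates a node only if that edge doesn't already exist:
  "00110" → 5 new (0, 0, 1, 1, 0)
  "0011111110" → prefix "0011" already present; 6 new (1, 1, 1, 1, 1, 0)
  "00101011100" → prefix "001" already present; 8 new (0, 1, 0, 1, 1, 1, 0, 0)
  "0010110100" → prefix "00101" already present; 5 new (1, 0, 1, 0, 0)
  "0011101" → prefix "00111" already present; 2 new (0, 1)
  "001000011" → prefix "0010" already present; 5 new (0, 0, 0, 1, 1)
  "0010" → prefix "0010" already present; 0 new (none)
  "001101110" → prefix "00110" already present; 4 new (1, 1, 1, 0)
  "001011101" → prefix "001011" already present; 3 new (1, 0, 1)
  "001111101" → prefix "0011111" already present; 2 new (0, 1)
  "0011" → prefix "0011" already present; 0 new (none)
  "0011100110" → prefix "001110" already present; 4 new (0, 1, 1, 0)
Total nodes = 5 + 6 + 8 + 5 + 2 + 5 + 0 + 4 + 3 + 2 + 0 + 4 = 44

44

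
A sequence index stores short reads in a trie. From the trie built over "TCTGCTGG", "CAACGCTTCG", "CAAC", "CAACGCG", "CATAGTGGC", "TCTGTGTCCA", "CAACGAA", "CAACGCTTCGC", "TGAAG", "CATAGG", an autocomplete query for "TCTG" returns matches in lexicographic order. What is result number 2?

DFS of the "TCTG" subtree visits, in order: "TCTGCTGG", "TCTGTGTCCA"
The 2nd is TCTGTGTCCA.

TCTGTGTCCA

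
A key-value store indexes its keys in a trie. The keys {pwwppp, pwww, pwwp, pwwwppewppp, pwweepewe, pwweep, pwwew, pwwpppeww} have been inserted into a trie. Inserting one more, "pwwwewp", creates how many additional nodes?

The longest prefix of "pwwwewp" already in the trie is "pwww" (length 4).
So 7 − 4 = 3 new nodes.

3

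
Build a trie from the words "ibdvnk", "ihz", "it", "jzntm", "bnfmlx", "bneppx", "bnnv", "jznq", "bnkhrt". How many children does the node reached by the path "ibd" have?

The children of the "ibd" node are the distinct next characters among strings starting with "ibd".
Characters that immediately follow "ibd" among the stored strings: {v}.
That node has 1 child edge.

1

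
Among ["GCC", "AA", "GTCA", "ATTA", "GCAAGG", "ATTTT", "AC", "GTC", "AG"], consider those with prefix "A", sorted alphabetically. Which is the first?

DFS of the "A" subtree visits, in order: "AA", "AC", "AG", "ATTA", "ATTTT"
The 1st is AA.

AA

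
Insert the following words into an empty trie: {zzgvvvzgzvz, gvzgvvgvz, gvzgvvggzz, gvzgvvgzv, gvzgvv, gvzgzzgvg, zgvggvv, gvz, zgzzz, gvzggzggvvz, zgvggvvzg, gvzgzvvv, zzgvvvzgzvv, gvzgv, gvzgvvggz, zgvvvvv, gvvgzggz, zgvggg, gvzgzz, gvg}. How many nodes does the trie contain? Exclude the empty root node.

64

Trace insertions, counting only characters that open a new branch:
  "zzgvvvzgzvz" → 11 new (z, z, g, v, v, v, z, g, z, v, z)
  "gvzgvvgvz" → 9 new (g, v, z, g, v, v, g, v, z)
  "gvzgvvggzz" → prefix "gvzgvvg" already present; 3 new (g, z, z)
  "gvzgvvgzv" → prefix "gvzgvvg" already present; 2 new (z, v)
  "gvzgvv" → prefix "gvzgvv" already present; 0 new (none)
  "gvzgzzgvg" → prefix "gvzg" already present; 5 new (z, z, g, v, g)
  "zgvggvv" → prefix "z" already present; 6 new (g, v, g, g, v, v)
  "gvz" → prefix "gvz" already present; 0 new (none)
  "zgzzz" → prefix "zg" already present; 3 new (z, z, z)
  "gvzggzggvvz" → prefix "gvzg" already present; 7 new (g, z, g, g, v, v, z)
  "zgvggvvzg" → prefix "zgvggvv" already present; 2 new (z, g)
  "gvzgzvvv" → prefix "gvzgz" already present; 3 new (v, v, v)
  "zzgvvvzgzvv" → prefix "zzgvvvzgzv" already present; 1 new (v)
  "gvzgv" → prefix "gvzgv" already present; 0 new (none)
  "gvzgvvggz" → prefix "gvzgvvggz" already present; 0 new (none)
  "zgvvvvv" → prefix "zgv" already present; 4 new (v, v, v, v)
  "gvvgzggz" → prefix "gv" already present; 6 new (v, g, z, g, g, z)
  "zgvggg" → prefix "zgvgg" already present; 1 new (g)
  "gvzgzz" → prefix "gvzgzz" already present; 0 new (none)
  "gvg" → prefix "gv" already present; 1 new (g)
Total nodes = 11 + 9 + 3 + 2 + 0 + 5 + 6 + 0 + 3 + 7 + 2 + 3 + 1 + 0 + 0 + 4 + 6 + 1 + 0 + 1 = 64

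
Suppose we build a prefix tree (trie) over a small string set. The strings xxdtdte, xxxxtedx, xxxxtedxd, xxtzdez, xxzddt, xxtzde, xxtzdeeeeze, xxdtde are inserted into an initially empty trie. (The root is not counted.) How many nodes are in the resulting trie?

29

Trace insertions, counting only characters that open a new branch:
  "xxdtdte" → 7 new (x, x, d, t, d, t, e)
  "xxxxtedx" → prefix "xx" already present; 6 new (x, x, t, e, d, x)
  "xxxxtedxd" → prefix "xxxxtedx" already present; 1 new (d)
  "xxtzdez" → prefix "xx" already present; 5 new (t, z, d, e, z)
  "xxzddt" → prefix "xx" already present; 4 new (z, d, d, t)
  "xxtzde" → prefix "xxtzde" already present; 0 new (none)
  "xxtzdeeeeze" → prefix "xxtzde" already present; 5 new (e, e, e, z, e)
  "xxdtde" → prefix "xxdtd" already present; 1 new (e)
Total nodes = 7 + 6 + 1 + 5 + 4 + 0 + 5 + 1 = 29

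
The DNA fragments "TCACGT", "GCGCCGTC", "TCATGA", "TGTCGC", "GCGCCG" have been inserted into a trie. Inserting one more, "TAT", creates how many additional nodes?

2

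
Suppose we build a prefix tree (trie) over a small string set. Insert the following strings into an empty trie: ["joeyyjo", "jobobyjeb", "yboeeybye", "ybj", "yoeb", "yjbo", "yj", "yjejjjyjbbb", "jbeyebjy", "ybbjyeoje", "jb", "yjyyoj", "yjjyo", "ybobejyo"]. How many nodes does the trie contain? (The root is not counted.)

65

Insert word by word; a character creates a node only if that edge doesn't already exist:
  "joeyyjo" → 7 new (j, o, e, y, y, j, o)
  "jobobyjeb" → prefix "jo" already present; 7 new (b, o, b, y, j, e, b)
  "yboeeybye" → 9 new (y, b, o, e, e, y, b, y, e)
  "ybj" → prefix "yb" already present; 1 new (j)
  "yoeb" → prefix "y" already present; 3 new (o, e, b)
  "yjbo" → prefix "y" already present; 3 new (j, b, o)
  "yj" → prefix "yj" already present; 0 new (none)
  "yjejjjyjbbb" → prefix "yj" already present; 9 new (e, j, j, j, y, j, b, b, b)
  "jbeyebjy" → prefix "j" already present; 7 new (b, e, y, e, b, j, y)
  "ybbjyeoje" → prefix "yb" already present; 7 new (b, j, y, e, o, j, e)
  "jb" → prefix "jb" already present; 0 new (none)
  "yjyyoj" → prefix "yj" already present; 4 new (y, y, o, j)
  "yjjyo" → prefix "yj" already present; 3 new (j, y, o)
  "ybobejyo" → prefix "ybo" already present; 5 new (b, e, j, y, o)
Total nodes = 7 + 7 + 9 + 1 + 3 + 3 + 0 + 9 + 7 + 7 + 0 + 4 + 3 + 5 = 65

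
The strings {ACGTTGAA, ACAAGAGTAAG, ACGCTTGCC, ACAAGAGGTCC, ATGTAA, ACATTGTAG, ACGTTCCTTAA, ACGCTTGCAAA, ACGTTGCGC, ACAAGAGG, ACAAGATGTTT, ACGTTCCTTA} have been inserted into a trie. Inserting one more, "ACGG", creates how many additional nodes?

The longest prefix of "ACGG" already in the trie is "ACG" (length 3).
So 4 − 3 = 1 new nodes.

1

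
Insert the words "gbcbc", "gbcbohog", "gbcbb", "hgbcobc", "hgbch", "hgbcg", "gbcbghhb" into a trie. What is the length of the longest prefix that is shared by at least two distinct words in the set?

4

Equivalently: take the maximum, over all pairs, of their longest common prefix length.
e.g. "gbcbb" and "gbcbc" share the prefix "gbcb" of length 4; no pair shares a longer one.
Longest shared-prefix length: 4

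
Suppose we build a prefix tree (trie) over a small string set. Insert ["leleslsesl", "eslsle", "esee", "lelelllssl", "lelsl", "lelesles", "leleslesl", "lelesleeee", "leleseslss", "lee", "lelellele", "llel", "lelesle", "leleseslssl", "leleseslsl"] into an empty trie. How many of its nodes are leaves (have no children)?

Leaves are exactly the stored words that no other stored word extends.
Those words: "esee", "eslsle", "lee", "lelellele", "lelelllssl", "leleseslsl", "leleseslssl", "lelesleeee", "leleslesl", "leleslsesl", "lelsl", "llel"
Leaf count: 12

12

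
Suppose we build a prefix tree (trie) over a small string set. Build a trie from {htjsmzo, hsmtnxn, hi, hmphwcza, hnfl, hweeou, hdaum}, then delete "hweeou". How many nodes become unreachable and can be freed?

After clearing the end-marker at "hweeou", prune upward until reaching a node still needed by another word.
The suffix "weeou" (5 nodes) is used only by "hweeou"; the node for "h" still has the child "t", so pruning stops there.
Nodes removed: 5

5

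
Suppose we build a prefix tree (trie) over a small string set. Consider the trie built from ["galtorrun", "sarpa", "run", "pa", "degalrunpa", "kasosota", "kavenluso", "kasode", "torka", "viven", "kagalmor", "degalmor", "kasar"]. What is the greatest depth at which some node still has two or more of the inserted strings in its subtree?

The deepest shared node is where two words last agree before diverging.
e.g. "degalmor" and "degalrunpa" share the prefix "degal" of length 5; no pair shares a longer one.
Longest shared-prefix length: 5

5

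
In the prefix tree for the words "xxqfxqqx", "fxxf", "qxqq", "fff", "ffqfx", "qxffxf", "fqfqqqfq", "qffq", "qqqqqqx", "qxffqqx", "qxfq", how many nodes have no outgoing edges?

11

A leaf is a node with no children — equivalently, the end of a word that is not a proper prefix of any other stored word.
Those words: "fff", "ffqfx", "fqfqqqfq", "fxxf", "qffq", "qqqqqqx", "qxffqqx", "qxffxf", "qxfq", "qxqq", "xxqfxqqx"
Leaf count: 11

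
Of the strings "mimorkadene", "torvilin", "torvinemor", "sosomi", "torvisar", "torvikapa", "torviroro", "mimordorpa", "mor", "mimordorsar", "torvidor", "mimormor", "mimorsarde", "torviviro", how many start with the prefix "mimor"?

Traverse to the node for "mimor", then collect every word in that subtree.
Matches: "mimordorpa", "mimordorsar", "mimorkadene", "mimormor", "mimorsarde"
Count: 5

5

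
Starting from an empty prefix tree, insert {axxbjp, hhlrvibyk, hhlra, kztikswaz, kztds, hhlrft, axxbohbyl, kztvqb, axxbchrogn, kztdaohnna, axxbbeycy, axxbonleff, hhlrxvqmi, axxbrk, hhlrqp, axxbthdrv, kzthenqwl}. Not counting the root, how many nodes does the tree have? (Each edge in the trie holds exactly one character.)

Trace insertions, counting only characters that open a new branch:
  "axxbjp" → 6 new (a, x, x, b, j, p)
  "hhlrvibyk" → 9 new (h, h, l, r, v, i, b, y, k)
  "hhlra" → prefix "hhlr" already present; 1 new (a)
  "kztikswaz" → 9 new (k, z, t, i, k, s, w, a, z)
  "kztds" → prefix "kzt" already present; 2 new (d, s)
  "hhlrft" → prefix "hhlr" already present; 2 new (f, t)
  "axxbohbyl" → prefix "axxb" already present; 5 new (o, h, b, y, l)
  "kztvqb" → prefix "kzt" already present; 3 new (v, q, b)
  "axxbchrogn" → prefix "axxb" already present; 6 new (c, h, r, o, g, n)
  "kztdaohnna" → prefix "kztd" already present; 6 new (a, o, h, n, n, a)
  "axxbbeycy" → prefix "axxb" already present; 5 new (b, e, y, c, y)
  "axxbonleff" → prefix "axxbo" already present; 5 new (n, l, e, f, f)
  "hhlrxvqmi" → prefix "hhlr" already present; 5 new (x, v, q, m, i)
  "axxbrk" → prefix "axxb" already present; 2 new (r, k)
  "hhlrqp" → prefix "hhlr" already present; 2 new (q, p)
  "axxbthdrv" → prefix "axxb" already present; 5 new (t, h, d, r, v)
  "kzthenqwl" → prefix "kzt" already present; 6 new (h, e, n, q, w, l)
Total nodes = 6 + 9 + 1 + 9 + 2 + 2 + 5 + 3 + 6 + 6 + 5 + 5 + 5 + 2 + 2 + 5 + 6 = 79

79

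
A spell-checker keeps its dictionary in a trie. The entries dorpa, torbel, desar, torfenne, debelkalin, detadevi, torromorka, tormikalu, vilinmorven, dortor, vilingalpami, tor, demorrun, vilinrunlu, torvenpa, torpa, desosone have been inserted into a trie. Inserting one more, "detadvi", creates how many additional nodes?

The longest prefix of "detadvi" already in the trie is "detad" (length 5).
New nodes needed: |"detadvi"| − 5 = 7 − 5 = 2.

2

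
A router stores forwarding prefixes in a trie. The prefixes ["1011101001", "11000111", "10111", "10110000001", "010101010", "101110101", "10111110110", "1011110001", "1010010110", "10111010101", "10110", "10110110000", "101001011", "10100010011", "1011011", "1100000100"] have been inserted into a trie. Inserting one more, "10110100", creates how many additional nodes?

2

Walking "10110100" from the root, the first 6 characters ("101101") follow existing edges; "0" is the first miss.
New nodes needed: |"10110100"| − 6 = 8 − 6 = 2.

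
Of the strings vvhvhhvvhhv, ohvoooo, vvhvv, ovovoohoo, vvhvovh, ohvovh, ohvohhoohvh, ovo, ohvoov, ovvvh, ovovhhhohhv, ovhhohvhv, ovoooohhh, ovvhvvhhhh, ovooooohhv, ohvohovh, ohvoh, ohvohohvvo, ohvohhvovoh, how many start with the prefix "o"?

Traverse to the node for "o", then collect every word in that subtree.
Words under "o": ohvoh, ohvohhoohvh, ohvohhvovoh, ohvohohvvo, ohvohovh, ohvoooo, ohvoov, ohvovh, ovhhohvhv, ovo, ovoooohhh, ovooooohhv, ovovhhhohhv, ovovoohoo, ovvhvvhhhh, ovvvh
Count: 16

16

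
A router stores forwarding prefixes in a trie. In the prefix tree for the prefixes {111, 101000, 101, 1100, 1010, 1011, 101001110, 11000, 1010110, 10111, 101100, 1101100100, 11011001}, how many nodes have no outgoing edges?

Leaves are exactly the stored words that no other stored word extends.
Those words: "101000", "101001110", "1010110", "101100", "10111", "11000", "1101100100", "111"
Leaf count: 8

8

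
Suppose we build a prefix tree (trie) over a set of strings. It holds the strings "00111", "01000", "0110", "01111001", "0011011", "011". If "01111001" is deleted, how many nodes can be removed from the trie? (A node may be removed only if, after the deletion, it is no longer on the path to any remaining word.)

Walk "01111001" from the leaf back toward the root, removing each node that no remaining word uses.
The suffix "11001" (5 nodes) is used only by "01111001"; the node for "011" still has the child "0", so pruning stops there.
Nodes removed: 5

5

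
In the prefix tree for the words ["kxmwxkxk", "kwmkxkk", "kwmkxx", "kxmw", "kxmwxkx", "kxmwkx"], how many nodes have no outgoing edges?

Leaves are exactly the stored words that no other stored word extends.
Those words: "kwmkxkk", "kwmkxx", "kxmwkx", "kxmwxkxk"
Leaf count: 4

4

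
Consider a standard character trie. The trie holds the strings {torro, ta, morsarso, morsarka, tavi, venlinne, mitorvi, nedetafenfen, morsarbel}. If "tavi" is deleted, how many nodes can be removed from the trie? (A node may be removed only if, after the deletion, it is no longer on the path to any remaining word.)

2

After clearing the end-marker at "tavi", prune upward until reaching a node still needed by another word.
The suffix "vi" (2 nodes) is used only by "tavi"; "ta" is itself a stored word, so pruning stops there.
Nodes removed: 2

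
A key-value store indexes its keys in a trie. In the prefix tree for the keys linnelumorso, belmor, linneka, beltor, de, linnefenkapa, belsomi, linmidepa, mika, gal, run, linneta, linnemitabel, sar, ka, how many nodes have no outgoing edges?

Leaves are exactly the stored words that no other stored word extends.
Those words: "belmor", "belsomi", "beltor", "de", "gal", "ka", "linmidepa", "linnefenkapa", "linneka", "linnelumorso", "linnemitabel", "linneta", "mika", "run", "sar"
Leaf count: 15

15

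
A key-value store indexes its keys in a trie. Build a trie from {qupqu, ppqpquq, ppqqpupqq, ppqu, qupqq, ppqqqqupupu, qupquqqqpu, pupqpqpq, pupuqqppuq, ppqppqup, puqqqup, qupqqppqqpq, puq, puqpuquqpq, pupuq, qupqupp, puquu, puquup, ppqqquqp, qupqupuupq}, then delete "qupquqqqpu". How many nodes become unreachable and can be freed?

After clearing the end-marker at "qupquqqqpu", prune upward until reaching a node still needed by another word.
The suffix "qqqpu" (5 nodes) is used only by "qupquqqqpu"; the node for "qupqu" still has the child "p", so pruning stops there.
Nodes removed: 5

5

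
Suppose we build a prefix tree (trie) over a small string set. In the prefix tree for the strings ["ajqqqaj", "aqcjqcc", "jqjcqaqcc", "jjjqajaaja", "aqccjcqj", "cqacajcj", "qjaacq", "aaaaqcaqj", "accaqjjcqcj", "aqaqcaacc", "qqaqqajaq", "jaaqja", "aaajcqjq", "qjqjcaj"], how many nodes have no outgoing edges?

A leaf is a node with no children — equivalently, the end of a word that is not a proper prefix of any other stored word.
Those words: "aaaaqcaqj", "aaajcqjq", "accaqjjcqcj", "ajqqqaj", "aqaqcaacc", "aqccjcqj", "aqcjqcc", "cqacajcj", "jaaqja", "jjjqajaaja", "jqjcqaqcc", "qjaacq", "qjqjcaj", "qqaqqajaq"
Leaf count: 14

14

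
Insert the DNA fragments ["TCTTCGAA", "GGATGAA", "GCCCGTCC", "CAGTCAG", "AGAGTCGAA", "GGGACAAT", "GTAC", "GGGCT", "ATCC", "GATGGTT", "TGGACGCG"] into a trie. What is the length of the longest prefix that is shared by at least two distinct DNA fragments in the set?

3

Look for the deepest trie node that still has at least two words in its subtree.
"GGGACAAT" and "GGGCT" agree on "GGG" (3 characters) before diverging; nothing deeper is shared.
Longest shared-prefix length: 3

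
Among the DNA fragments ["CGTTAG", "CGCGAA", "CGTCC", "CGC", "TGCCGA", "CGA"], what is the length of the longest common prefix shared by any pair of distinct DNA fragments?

3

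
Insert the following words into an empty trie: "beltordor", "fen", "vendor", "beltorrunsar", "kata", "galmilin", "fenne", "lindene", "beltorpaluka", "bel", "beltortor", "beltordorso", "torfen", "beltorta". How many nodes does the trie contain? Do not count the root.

63

Count nodes per top-level branch (shared prefixes stored once):
  'b'-branch (bel, beltordor, beltordorso, beltorpaluka, beltorrunsar, beltorta, beltortor): 27 nodes
  'f'-branch (fen, fenne): 5 nodes
  'g'-branch (galmilin): 8 nodes
  'k'-branch (kata): 4 nodes
  'l'-branch (lindene): 7 nodes
  't'-branch (torfen): 6 nodes
  'v'-branch (vendor): 6 nodes
Sum: 63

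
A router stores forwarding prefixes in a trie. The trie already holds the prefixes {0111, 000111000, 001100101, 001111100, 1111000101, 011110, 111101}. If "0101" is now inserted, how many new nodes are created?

2

"01" is already a path in the trie; the remaining "01" must be added.
New nodes needed: |"0101"| − 2 = 4 − 2 = 2.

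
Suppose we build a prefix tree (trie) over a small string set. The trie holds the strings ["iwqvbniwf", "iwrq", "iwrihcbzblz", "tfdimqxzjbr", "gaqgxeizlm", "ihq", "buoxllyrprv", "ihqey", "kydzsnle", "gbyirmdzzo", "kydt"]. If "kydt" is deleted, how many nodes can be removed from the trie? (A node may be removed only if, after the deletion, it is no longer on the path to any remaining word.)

After clearing the end-marker at "kydt", prune upward until reaching a node still needed by another word.
The suffix "t" (1 node) is used only by "kydt"; the node for "kyd" still has the child "z", so pruning stops there.
Nodes removed: 1

1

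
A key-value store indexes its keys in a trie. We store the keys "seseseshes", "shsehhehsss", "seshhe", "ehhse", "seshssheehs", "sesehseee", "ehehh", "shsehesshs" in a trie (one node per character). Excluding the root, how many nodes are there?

For each word, the new-node count is its length minus the longest prefix already in the trie:
  "seseseshes" → 10 new (s, e, s, e, s, e, s, h, e, s)
  "shsehhehsss" → prefix "s" already present; 10 new (h, s, e, h, h, e, h, s, s, s)
  "seshhe" → prefix "ses" already present; 3 new (h, h, e)
  "ehhse" → 5 new (e, h, h, s, e)
  "seshssheehs" → prefix "sesh" already present; 7 new (s, s, h, e, e, h, s)
  "sesehseee" → prefix "sese" already present; 5 new (h, s, e, e, e)
  "ehehh" → prefix "eh" already present; 3 new (e, h, h)
  "shsehesshs" → prefix "shseh" already present; 5 new (e, s, s, h, s)
Total nodes = 10 + 10 + 3 + 5 + 7 + 5 + 3 + 5 = 48

48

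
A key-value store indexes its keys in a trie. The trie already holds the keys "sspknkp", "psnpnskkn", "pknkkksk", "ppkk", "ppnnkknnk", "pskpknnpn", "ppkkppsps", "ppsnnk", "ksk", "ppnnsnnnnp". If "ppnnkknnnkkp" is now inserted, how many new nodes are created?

4

"ppnnkknn" is already a path in the trie; the remaining "nkkp" must be added.
Each of the 4 remaining characters creates one node.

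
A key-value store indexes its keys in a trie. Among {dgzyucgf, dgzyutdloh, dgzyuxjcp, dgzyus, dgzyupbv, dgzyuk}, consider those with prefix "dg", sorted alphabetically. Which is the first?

Filter for "dg…" and sort: "dgzyucgf", "dgzyuk", "dgzyupbv", "dgzyus", "dgzyutdloh", "dgzyuxjcp"
The 1st is dgzyucgf.

dgzyucgf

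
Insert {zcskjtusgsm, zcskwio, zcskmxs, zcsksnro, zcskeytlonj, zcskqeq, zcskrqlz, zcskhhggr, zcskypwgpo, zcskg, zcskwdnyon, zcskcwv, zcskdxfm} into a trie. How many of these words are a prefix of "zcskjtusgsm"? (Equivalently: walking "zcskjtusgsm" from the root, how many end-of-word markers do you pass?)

1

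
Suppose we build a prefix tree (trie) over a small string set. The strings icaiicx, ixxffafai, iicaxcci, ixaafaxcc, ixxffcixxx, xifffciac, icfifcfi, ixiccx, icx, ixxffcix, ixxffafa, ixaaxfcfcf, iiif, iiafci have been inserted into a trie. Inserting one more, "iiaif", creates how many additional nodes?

The longest prefix of "iiaif" already in the trie is "iia" (length 3).
So 5 − 3 = 2 new nodes.

2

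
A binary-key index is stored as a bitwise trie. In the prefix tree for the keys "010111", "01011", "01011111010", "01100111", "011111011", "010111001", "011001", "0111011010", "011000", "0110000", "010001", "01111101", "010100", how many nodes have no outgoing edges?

8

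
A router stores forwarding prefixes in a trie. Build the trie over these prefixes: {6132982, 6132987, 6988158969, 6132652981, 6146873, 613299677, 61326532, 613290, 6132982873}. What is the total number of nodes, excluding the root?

38

Trace insertions, counting only characters that open a new branch:
  "6132982" → 7 new (6, 1, 3, 2, 9, 8, 2)
  "6132987" → prefix "613298" already present; 1 new (7)
  "6988158969" → prefix "6" already present; 9 new (9, 8, 8, 1, 5, 8, 9, 6, 9)
  "6132652981" → prefix "6132" already present; 6 new (6, 5, 2, 9, 8, 1)
  "6146873" → prefix "61" already present; 5 new (4, 6, 8, 7, 3)
  "613299677" → prefix "61329" already present; 4 new (9, 6, 7, 7)
  "61326532" → prefix "613265" already present; 2 new (3, 2)
  "613290" → prefix "61329" already present; 1 new (0)
  "6132982873" → prefix "6132982" already present; 3 new (8, 7, 3)
Total nodes = 7 + 1 + 9 + 6 + 5 + 4 + 2 + 1 + 3 = 38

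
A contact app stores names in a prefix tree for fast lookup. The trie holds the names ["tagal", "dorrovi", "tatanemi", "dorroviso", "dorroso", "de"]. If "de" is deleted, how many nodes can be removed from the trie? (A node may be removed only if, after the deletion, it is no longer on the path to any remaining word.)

1

Walk "de" from the leaf back toward the root, removing each node that no remaining word uses.
The suffix "e" (1 node) is used only by "de"; the node for "d" still has the child "o", so pruning stops there.
Nodes removed: 1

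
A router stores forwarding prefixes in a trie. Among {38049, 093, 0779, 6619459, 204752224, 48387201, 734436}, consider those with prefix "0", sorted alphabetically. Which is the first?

Filter for "0…" and sort: "0779", "093"
The 1st is 0779.

0779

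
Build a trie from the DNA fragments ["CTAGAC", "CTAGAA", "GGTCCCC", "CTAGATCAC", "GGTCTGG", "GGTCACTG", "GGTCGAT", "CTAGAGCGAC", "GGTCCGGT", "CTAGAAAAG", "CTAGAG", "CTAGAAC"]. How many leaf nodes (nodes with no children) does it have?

10

Leaves are exactly the stored words that no other stored word extends.
Those words: "CTAGAAAAG", "CTAGAAC", "CTAGAC", "CTAGAGCGAC", "CTAGATCAC", "GGTCACTG", "GGTCCCC", "GGTCCGGT", "GGTCGAT", "GGTCTGG"
Leaf count: 10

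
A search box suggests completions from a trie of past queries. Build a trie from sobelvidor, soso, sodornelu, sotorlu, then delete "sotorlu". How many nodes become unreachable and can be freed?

Walk "sotorlu" from the leaf back toward the root, removing each node that no remaining word uses.
The suffix "torlu" (5 nodes) is used only by "sotorlu"; the node for "so" still has the child "b", so pruning stops there.
Nodes removed: 5

5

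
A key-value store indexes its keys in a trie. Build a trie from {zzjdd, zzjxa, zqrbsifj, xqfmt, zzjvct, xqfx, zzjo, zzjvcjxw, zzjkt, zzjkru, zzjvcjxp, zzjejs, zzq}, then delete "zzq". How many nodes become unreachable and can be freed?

1

A node on "zzq"'s path can go only if nothing else ends at it or branches off below it.
The suffix "q" (1 node) is used only by "zzq"; the node for "zz" still has the child "j", so pruning stops there.
Nodes removed: 1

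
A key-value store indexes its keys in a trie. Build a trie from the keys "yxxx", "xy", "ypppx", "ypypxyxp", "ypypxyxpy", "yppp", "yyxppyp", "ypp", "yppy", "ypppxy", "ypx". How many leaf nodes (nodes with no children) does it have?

Leaves are exactly the stored words that no other stored word extends.
Those words: "xy", "ypppxy", "yppy", "ypx", "ypypxyxpy", "yxxx", "yyxppyp"
Leaf count: 7

7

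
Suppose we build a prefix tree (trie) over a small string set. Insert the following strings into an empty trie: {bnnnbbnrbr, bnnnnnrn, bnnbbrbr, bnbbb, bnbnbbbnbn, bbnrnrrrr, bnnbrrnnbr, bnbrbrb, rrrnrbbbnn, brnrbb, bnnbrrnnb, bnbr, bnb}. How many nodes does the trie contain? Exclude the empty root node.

For each word, the new-node count is its length minus the longest prefix already in the trie:
  "bnnnbbnrbr" → 10 new (b, n, n, n, b, b, n, r, b, r)
  "bnnnnnrn" → prefix "bnnn" already present; 4 new (n, n, r, n)
  "bnnbbrbr" → prefix "bnn" already present; 5 new (b, b, r, b, r)
  "bnbbb" → prefix "bn" already present; 3 new (b, b, b)
  "bnbnbbbnbn" → prefix "bnb" already present; 7 new (n, b, b, b, n, b, n)
  "bbnrnrrrr" → prefix "b" already present; 8 new (b, n, r, n, r, r, r, r)
  "bnnbrrnnbr" → prefix "bnnb" already present; 6 new (r, r, n, n, b, r)
  "bnbrbrb" → prefix "bnb" already present; 4 new (r, b, r, b)
  "rrrnrbbbnn" → 10 new (r, r, r, n, r, b, b, b, n, n)
  "brnrbb" → prefix "b" already present; 5 new (r, n, r, b, b)
  "bnnbrrnnb" → prefix "bnnbrrnnb" already present; 0 new (none)
  "bnbr" → prefix "bnbr" already present; 0 new (none)
  "bnb" → prefix "bnb" already present; 0 new (none)
Total nodes = 10 + 4 + 5 + 3 + 7 + 8 + 6 + 4 + 10 + 5 + 0 + 0 + 0 = 62

62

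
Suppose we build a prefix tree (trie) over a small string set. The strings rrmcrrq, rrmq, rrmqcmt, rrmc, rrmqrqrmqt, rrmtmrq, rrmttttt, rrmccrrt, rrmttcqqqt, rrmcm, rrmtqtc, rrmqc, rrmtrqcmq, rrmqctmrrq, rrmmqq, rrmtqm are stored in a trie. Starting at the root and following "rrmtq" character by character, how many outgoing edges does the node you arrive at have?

Walk "rrmtq" from the root, arriving at one node.
Distinct next characters after "rrmtq": m, t.
That node has 2 child edges.

2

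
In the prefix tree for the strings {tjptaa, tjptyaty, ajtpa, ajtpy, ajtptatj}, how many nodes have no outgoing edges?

5

A leaf is a node with no children — equivalently, the end of a word that is not a proper prefix of any other stored word.
Those words: "ajtpa", "ajtptatj", "ajtpy", "tjptaa", "tjptyaty"
Leaf count: 5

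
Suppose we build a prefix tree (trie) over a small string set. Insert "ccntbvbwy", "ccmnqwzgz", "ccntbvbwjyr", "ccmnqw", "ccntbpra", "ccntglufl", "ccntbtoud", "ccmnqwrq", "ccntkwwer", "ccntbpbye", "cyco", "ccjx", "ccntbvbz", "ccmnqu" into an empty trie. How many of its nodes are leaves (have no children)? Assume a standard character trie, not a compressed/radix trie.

13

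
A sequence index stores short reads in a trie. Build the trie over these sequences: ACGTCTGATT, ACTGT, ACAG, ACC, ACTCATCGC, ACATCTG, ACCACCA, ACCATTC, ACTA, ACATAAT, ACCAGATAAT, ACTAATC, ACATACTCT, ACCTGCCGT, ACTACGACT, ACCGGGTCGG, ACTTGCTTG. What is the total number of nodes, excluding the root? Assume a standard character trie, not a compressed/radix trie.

Count nodes per top-level branch (shared prefixes stored once):
  'A'-branch (ACAG, ACATAAT, ACATACTCT, ACATCTG, ACC, ACCACCA, ACCAGATAAT, ACCATTC, ACCGGGTCGG, ACCTGCCGT, ACGTCTGATT, ACTA, ACTAATC, ACTACGACT, ACTCATCGC, ACTGT, ACTTGCTTG): 74 nodes
Sum: 74

74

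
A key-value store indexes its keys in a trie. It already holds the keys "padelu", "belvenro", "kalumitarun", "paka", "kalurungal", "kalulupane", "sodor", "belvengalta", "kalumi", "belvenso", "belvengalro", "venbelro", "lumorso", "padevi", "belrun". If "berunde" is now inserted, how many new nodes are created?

5

"be" is already a path in the trie; the remaining "runde" must be added.
New nodes needed: |"berunde"| − 2 = 7 − 2 = 5.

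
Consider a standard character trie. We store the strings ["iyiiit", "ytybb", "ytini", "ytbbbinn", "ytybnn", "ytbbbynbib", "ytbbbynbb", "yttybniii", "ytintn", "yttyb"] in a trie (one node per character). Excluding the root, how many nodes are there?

37

Trie structure (* marks end of a word):
(root)
├─ i
│  └─ y
│     └─ i
│        └─ i
│           └─ i
│              └─ t *
└─ y
   └─ t
      ├─ b
      │  └─ b
      │     └─ b
      │        ├─ i
      │        │  └─ n
      │        │     └─ n *
      │        └─ y
      │           └─ n
      │              └─ b
      │                 ├─ b *
      │                 └─ i
      │                    └─ b *
      ├─ i
      │  └─ n
      │     ├─ i *
      │     └─ t
      │        └─ n *
      ├─ t
      │  └─ y
      │     └─ b *
      │        └─ n
      │           └─ i
      │              └─ i
      │                 └─ i *
      └─ y
         └─ b
            ├─ b *
            └─ n
               └─ n *
Counting every labelled node above: 37.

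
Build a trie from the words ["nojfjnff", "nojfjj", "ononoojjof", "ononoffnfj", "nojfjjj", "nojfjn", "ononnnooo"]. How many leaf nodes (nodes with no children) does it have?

5

A leaf is a node with no children — equivalently, the end of a word that is not a proper prefix of any other stored word.
Those words: "nojfjjj", "nojfjnff", "ononnnooo", "ononoffnfj", "ononoojjof"
Leaf count: 5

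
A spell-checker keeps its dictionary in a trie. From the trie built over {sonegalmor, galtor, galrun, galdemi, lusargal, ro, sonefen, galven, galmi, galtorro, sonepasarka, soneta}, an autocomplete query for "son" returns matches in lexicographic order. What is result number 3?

DFS of the "son" subtree visits, in order: "sonefen", "sonegalmor", "sonepasarka", "soneta"
Position 3: sonepasarka

sonepasarka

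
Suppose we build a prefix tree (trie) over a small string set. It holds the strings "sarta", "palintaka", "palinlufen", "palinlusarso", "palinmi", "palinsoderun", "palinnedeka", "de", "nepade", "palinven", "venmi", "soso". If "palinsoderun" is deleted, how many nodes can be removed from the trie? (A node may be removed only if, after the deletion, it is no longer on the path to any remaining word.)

7

After clearing the end-marker at "palinsoderun", prune upward until reaching a node still needed by another word.
The suffix "soderun" (7 nodes) is used only by "palinsoderun"; the node for "palin" still has the child "t", so pruning stops there.
Nodes removed: 7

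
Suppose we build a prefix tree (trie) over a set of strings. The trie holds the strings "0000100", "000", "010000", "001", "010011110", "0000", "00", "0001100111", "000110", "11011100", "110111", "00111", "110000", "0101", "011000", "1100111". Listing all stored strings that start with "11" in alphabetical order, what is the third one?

110111

DFS of the "11" subtree visits, in order: "110000", "1100111", "110111", "11011100"
Position 3: 110111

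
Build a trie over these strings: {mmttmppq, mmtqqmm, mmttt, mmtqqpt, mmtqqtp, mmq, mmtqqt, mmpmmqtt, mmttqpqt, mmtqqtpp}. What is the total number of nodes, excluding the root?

29

Count nodes per top-level branch (shared prefixes stored once):
  'm'-branch (mmpmmqtt, mmq, mmtqqmm, mmtqqpt, mmtqqt, mmtqqtp, mmtqqtpp, mmttmppq, mmttqpqt, mmttt): 29 nodes
Sum: 29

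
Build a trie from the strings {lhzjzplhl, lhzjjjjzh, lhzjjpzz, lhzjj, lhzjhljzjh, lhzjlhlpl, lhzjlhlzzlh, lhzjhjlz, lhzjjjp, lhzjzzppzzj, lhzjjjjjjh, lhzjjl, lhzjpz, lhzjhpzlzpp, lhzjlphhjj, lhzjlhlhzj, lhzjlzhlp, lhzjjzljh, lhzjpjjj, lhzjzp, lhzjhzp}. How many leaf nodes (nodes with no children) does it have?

Leaves are exactly the stored words that no other stored word extends.
Those words: "lhzjhjlz", "lhzjhljzjh", "lhzjhpzlzpp", "lhzjhzp", "lhzjjjjjjh", "lhzjjjjzh", "lhzjjjp", "lhzjjl", "lhzjjpzz", "lhzjjzljh", "lhzjlhlhzj", "lhzjlhlpl", "lhzjlhlzzlh", "lhzjlphhjj", "lhzjlzhlp", "lhzjpjjj", "lhzjpz", "lhzjzplhl", "lhzjzzppzzj"
Leaf count: 19

19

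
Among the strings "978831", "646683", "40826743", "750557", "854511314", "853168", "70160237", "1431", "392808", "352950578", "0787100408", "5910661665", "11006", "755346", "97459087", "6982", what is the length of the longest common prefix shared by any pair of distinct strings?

Equivalently: take the maximum, over all pairs, of their longest common prefix length.
e.g. "750557" and "755346" share the prefix "75" of length 2; no pair shares a longer one.
Longest shared-prefix length: 2

2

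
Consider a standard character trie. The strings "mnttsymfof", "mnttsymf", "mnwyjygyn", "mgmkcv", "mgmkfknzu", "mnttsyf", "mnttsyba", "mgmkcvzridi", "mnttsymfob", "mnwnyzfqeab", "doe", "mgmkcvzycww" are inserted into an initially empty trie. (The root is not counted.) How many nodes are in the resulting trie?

51

Count nodes per top-level branch (shared prefixes stored once):
  'd'-branch (doe): 3 nodes
  'm'-branch (mgmkcv, mgmkcvzridi, mgmkcvzycww, mgmkfknzu, mnttsyba, mnttsyf, mnttsymf, mnttsymfob, mnttsymfof, mnwnyzfqeab, mnwyjygyn): 48 nodes
Sum: 51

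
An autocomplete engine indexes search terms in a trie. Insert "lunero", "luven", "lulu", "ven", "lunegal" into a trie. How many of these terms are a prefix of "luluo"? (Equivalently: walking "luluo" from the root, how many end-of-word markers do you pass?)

Check each prefix of "luluo" against the stored set — each match is an end-marker on the path.
Prefixes of the query that are stored words: "lulu"
Count: 1

1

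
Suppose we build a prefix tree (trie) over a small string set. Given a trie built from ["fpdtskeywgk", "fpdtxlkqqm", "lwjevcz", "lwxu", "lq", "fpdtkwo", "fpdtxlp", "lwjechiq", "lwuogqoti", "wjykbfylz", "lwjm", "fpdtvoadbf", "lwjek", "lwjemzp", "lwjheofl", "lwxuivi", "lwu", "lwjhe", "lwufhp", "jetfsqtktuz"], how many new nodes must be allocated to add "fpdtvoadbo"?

1

Walking "fpdtvoadbo" from the root, the first 9 characters ("fpdtvoadb") follow existing edges; "o" is the first miss.
Each of the 1 remaining characters creates one node.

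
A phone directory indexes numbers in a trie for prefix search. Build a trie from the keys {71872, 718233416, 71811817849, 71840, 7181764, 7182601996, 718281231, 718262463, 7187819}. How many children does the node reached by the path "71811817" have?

1

Walk "71811817" from the root, arriving at one node.
Characters that immediately follow "71811817" among the stored strings: {8}.
That node has 1 child edge.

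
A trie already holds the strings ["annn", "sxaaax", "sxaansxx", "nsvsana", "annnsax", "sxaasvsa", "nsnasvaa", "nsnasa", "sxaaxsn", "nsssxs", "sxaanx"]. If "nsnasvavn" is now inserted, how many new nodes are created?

2

The longest prefix of "nsnasvavn" already in the trie is "nsnasva" (length 7).
Each of the 2 remaining characters creates one node.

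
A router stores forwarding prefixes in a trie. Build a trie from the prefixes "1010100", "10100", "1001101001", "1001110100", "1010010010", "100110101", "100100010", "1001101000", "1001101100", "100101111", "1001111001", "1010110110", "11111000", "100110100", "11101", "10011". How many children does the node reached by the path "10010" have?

Follow the path "10010" to its node, then look at its outgoing edges.
Characters that immediately follow "10010" among the stored strings: {0, 1}.
That node has 2 child edges.

2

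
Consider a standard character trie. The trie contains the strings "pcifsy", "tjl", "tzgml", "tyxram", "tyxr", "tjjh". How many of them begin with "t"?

Traverse to the node for "t", then collect every word in that subtree.
Words under "t": tjjh, tjl, tyxr, tyxram, tzgml
Count: 5

5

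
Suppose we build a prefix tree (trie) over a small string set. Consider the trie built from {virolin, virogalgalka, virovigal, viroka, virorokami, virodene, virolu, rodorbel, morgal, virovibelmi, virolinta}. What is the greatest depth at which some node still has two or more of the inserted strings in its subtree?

The deepest shared node is where two words last agree before diverging.
"virolin" and "virolinta" agree on "virolin" (7 characters) before diverging; nothing deeper is shared.
Longest shared-prefix length: 7

7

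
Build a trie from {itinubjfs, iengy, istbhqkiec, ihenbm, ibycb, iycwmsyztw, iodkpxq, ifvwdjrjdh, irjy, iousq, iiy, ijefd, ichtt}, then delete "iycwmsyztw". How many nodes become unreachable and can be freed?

A node on "iycwmsyztw"'s path can go only if nothing else ends at it or branches off below it.
The suffix "ycwmsyztw" (9 nodes) is used only by "iycwmsyztw"; the node for "i" still has the child "t", so pruning stops there.
Nodes removed: 9

9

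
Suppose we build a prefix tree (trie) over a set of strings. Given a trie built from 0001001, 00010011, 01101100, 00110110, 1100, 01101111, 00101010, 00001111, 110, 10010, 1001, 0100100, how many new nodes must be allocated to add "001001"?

Walking "001001" from the root, the first 4 characters ("0010") follow existing edges; "0" is the first miss.
Each of the 2 remaining characters creates one node.

2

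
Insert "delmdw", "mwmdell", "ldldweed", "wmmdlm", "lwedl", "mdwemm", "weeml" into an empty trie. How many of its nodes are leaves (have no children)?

7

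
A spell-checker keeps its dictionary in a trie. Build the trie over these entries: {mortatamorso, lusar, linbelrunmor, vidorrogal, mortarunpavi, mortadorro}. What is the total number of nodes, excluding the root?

For each word, the new-node count is its length minus the longest prefix already in the trie:
  "mortatamorso" → 12 new (m, o, r, t, a, t, a, m, o, r, s, o)
  "lusar" → 5 new (l, u, s, a, r)
  "linbelrunmor" → prefix "l" already present; 11 new (i, n, b, e, l, r, u, n, m, o, r)
  "vidorrogal" → 10 new (v, i, d, o, r, r, o, g, a, l)
  "mortarunpavi" → prefix "morta" already present; 7 new (r, u, n, p, a, v, i)
  "mortadorro" → prefix "morta" already present; 5 new (d, o, r, r, o)
Total nodes = 12 + 5 + 11 + 10 + 7 + 5 = 50

50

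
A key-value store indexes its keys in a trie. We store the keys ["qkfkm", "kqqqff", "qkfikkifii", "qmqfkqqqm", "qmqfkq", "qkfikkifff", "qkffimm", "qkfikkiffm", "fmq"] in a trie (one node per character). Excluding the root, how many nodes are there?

Trace insertions, counting only characters that open a new branch:
  "qkfkm" → 5 new (q, k, f, k, m)
  "kqqqff" → 6 new (k, q, q, q, f, f)
  "qkfikkifii" → prefix "qkf" already present; 7 new (i, k, k, i, f, i, i)
  "qmqfkqqqm" → prefix "q" already present; 8 new (m, q, f, k, q, q, q, m)
  "qmqfkq" → prefix "qmqfkq" already present; 0 new (none)
  "qkfikkifff" → prefix "qkfikkif" already present; 2 new (f, f)
  "qkffimm" → prefix "qkf" already present; 4 new (f, i, m, m)
  "qkfikkiffm" → prefix "qkfikkiff" already present; 1 new (m)
  "fmq" → 3 new (f, m, q)
Total nodes = 5 + 6 + 7 + 8 + 0 + 2 + 4 + 1 + 3 = 36

36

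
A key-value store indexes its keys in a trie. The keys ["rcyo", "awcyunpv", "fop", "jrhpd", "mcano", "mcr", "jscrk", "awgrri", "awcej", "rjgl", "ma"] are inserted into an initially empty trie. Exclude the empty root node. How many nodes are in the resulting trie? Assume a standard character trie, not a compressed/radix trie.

Count nodes per top-level branch (shared prefixes stored once):
  'a'-branch (awcej, awcyunpv, awgrri): 14 nodes
  'f'-branch (fop): 3 nodes
  'j'-branch (jrhpd, jscrk): 9 nodes
  'm'-branch (ma, mcano, mcr): 7 nodes
  'r'-branch (rcyo, rjgl): 7 nodes
Sum: 40

40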